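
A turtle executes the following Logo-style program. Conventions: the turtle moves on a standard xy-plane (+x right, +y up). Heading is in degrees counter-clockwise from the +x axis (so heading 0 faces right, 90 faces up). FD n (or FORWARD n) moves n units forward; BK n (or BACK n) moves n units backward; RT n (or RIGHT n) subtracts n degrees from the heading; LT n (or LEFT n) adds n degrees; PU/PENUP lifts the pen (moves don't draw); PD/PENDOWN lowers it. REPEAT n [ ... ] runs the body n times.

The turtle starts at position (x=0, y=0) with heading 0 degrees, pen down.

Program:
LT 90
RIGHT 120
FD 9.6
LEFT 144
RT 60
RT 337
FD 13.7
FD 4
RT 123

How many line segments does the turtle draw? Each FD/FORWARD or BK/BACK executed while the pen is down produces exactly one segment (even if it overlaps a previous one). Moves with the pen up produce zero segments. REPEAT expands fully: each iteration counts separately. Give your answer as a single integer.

Executing turtle program step by step:
Start: pos=(0,0), heading=0, pen down
LT 90: heading 0 -> 90
RT 120: heading 90 -> 330
FD 9.6: (0,0) -> (8.314,-4.8) [heading=330, draw]
LT 144: heading 330 -> 114
RT 60: heading 114 -> 54
RT 337: heading 54 -> 77
FD 13.7: (8.314,-4.8) -> (11.396,8.549) [heading=77, draw]
FD 4: (11.396,8.549) -> (12.295,12.446) [heading=77, draw]
RT 123: heading 77 -> 314
Final: pos=(12.295,12.446), heading=314, 3 segment(s) drawn
Segments drawn: 3

Answer: 3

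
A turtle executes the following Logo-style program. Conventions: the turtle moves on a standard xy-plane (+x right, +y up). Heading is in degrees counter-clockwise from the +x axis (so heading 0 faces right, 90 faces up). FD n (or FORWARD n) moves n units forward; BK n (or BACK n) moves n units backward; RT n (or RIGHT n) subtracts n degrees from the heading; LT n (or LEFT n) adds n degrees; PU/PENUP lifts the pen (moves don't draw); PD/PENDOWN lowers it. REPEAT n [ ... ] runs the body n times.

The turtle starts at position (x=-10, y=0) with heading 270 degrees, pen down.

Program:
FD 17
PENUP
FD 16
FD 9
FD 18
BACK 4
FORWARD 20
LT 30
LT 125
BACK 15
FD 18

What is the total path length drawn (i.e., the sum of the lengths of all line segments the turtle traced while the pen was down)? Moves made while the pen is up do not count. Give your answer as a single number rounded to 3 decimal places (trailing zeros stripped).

Answer: 17

Derivation:
Executing turtle program step by step:
Start: pos=(-10,0), heading=270, pen down
FD 17: (-10,0) -> (-10,-17) [heading=270, draw]
PU: pen up
FD 16: (-10,-17) -> (-10,-33) [heading=270, move]
FD 9: (-10,-33) -> (-10,-42) [heading=270, move]
FD 18: (-10,-42) -> (-10,-60) [heading=270, move]
BK 4: (-10,-60) -> (-10,-56) [heading=270, move]
FD 20: (-10,-56) -> (-10,-76) [heading=270, move]
LT 30: heading 270 -> 300
LT 125: heading 300 -> 65
BK 15: (-10,-76) -> (-16.339,-89.595) [heading=65, move]
FD 18: (-16.339,-89.595) -> (-8.732,-73.281) [heading=65, move]
Final: pos=(-8.732,-73.281), heading=65, 1 segment(s) drawn

Segment lengths:
  seg 1: (-10,0) -> (-10,-17), length = 17
Total = 17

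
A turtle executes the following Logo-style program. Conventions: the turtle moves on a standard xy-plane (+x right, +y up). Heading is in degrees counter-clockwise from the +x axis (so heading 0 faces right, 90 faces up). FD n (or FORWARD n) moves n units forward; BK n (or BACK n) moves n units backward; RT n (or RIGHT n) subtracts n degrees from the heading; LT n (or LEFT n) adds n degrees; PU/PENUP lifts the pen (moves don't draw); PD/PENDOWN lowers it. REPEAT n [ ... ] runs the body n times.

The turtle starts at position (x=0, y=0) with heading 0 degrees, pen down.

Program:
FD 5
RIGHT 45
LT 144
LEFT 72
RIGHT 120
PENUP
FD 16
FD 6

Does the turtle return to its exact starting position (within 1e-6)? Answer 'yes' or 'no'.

Executing turtle program step by step:
Start: pos=(0,0), heading=0, pen down
FD 5: (0,0) -> (5,0) [heading=0, draw]
RT 45: heading 0 -> 315
LT 144: heading 315 -> 99
LT 72: heading 99 -> 171
RT 120: heading 171 -> 51
PU: pen up
FD 16: (5,0) -> (15.069,12.434) [heading=51, move]
FD 6: (15.069,12.434) -> (18.845,17.097) [heading=51, move]
Final: pos=(18.845,17.097), heading=51, 1 segment(s) drawn

Start position: (0, 0)
Final position: (18.845, 17.097)
Distance = 25.445; >= 1e-6 -> NOT closed

Answer: no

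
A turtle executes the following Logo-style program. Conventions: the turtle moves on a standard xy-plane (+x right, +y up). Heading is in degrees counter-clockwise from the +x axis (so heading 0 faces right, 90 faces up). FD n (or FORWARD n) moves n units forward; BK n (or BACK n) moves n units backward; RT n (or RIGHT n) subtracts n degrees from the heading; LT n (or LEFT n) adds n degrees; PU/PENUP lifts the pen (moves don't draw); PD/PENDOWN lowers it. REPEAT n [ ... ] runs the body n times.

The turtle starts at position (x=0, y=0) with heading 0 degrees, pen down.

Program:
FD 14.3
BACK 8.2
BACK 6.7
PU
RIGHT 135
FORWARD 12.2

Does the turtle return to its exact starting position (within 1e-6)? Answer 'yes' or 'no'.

Answer: no

Derivation:
Executing turtle program step by step:
Start: pos=(0,0), heading=0, pen down
FD 14.3: (0,0) -> (14.3,0) [heading=0, draw]
BK 8.2: (14.3,0) -> (6.1,0) [heading=0, draw]
BK 6.7: (6.1,0) -> (-0.6,0) [heading=0, draw]
PU: pen up
RT 135: heading 0 -> 225
FD 12.2: (-0.6,0) -> (-9.227,-8.627) [heading=225, move]
Final: pos=(-9.227,-8.627), heading=225, 3 segment(s) drawn

Start position: (0, 0)
Final position: (-9.227, -8.627)
Distance = 12.631; >= 1e-6 -> NOT closed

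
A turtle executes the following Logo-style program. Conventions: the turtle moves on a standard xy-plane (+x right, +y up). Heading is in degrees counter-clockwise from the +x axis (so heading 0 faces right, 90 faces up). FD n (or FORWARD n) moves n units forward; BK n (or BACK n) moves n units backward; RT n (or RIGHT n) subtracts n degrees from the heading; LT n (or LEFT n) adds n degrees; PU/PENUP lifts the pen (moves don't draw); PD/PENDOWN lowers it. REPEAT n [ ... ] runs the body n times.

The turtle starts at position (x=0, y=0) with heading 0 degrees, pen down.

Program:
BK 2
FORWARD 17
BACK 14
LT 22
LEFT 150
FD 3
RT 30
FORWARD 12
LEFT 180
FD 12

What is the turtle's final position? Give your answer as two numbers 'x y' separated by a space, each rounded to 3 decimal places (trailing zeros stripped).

Executing turtle program step by step:
Start: pos=(0,0), heading=0, pen down
BK 2: (0,0) -> (-2,0) [heading=0, draw]
FD 17: (-2,0) -> (15,0) [heading=0, draw]
BK 14: (15,0) -> (1,0) [heading=0, draw]
LT 22: heading 0 -> 22
LT 150: heading 22 -> 172
FD 3: (1,0) -> (-1.971,0.418) [heading=172, draw]
RT 30: heading 172 -> 142
FD 12: (-1.971,0.418) -> (-11.427,7.805) [heading=142, draw]
LT 180: heading 142 -> 322
FD 12: (-11.427,7.805) -> (-1.971,0.418) [heading=322, draw]
Final: pos=(-1.971,0.418), heading=322, 6 segment(s) drawn

Answer: -1.971 0.418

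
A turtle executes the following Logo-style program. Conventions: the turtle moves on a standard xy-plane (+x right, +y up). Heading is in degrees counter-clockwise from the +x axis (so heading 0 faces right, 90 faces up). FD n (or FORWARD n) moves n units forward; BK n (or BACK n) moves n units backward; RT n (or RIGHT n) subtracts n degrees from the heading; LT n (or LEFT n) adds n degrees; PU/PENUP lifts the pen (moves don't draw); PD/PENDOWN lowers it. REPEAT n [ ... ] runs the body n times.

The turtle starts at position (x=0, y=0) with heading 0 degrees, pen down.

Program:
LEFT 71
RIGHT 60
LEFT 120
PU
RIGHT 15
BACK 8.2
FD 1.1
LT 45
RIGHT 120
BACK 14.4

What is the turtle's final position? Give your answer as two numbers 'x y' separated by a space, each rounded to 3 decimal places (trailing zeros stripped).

Answer: -7.755 -15.829

Derivation:
Executing turtle program step by step:
Start: pos=(0,0), heading=0, pen down
LT 71: heading 0 -> 71
RT 60: heading 71 -> 11
LT 120: heading 11 -> 131
PU: pen up
RT 15: heading 131 -> 116
BK 8.2: (0,0) -> (3.595,-7.37) [heading=116, move]
FD 1.1: (3.595,-7.37) -> (3.112,-6.381) [heading=116, move]
LT 45: heading 116 -> 161
RT 120: heading 161 -> 41
BK 14.4: (3.112,-6.381) -> (-7.755,-15.829) [heading=41, move]
Final: pos=(-7.755,-15.829), heading=41, 0 segment(s) drawn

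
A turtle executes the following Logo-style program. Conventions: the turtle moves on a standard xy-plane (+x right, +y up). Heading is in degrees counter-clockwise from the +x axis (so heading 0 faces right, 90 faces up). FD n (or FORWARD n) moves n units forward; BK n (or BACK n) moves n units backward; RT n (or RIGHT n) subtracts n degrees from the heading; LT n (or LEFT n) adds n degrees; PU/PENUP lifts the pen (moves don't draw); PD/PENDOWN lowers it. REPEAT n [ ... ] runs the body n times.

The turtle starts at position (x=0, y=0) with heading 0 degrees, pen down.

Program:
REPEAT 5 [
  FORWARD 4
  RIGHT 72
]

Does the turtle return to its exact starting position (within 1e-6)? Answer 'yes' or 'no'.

Answer: yes

Derivation:
Executing turtle program step by step:
Start: pos=(0,0), heading=0, pen down
REPEAT 5 [
  -- iteration 1/5 --
  FD 4: (0,0) -> (4,0) [heading=0, draw]
  RT 72: heading 0 -> 288
  -- iteration 2/5 --
  FD 4: (4,0) -> (5.236,-3.804) [heading=288, draw]
  RT 72: heading 288 -> 216
  -- iteration 3/5 --
  FD 4: (5.236,-3.804) -> (2,-6.155) [heading=216, draw]
  RT 72: heading 216 -> 144
  -- iteration 4/5 --
  FD 4: (2,-6.155) -> (-1.236,-3.804) [heading=144, draw]
  RT 72: heading 144 -> 72
  -- iteration 5/5 --
  FD 4: (-1.236,-3.804) -> (0,0) [heading=72, draw]
  RT 72: heading 72 -> 0
]
Final: pos=(0,0), heading=0, 5 segment(s) drawn

Start position: (0, 0)
Final position: (0, 0)
Distance = 0; < 1e-6 -> CLOSED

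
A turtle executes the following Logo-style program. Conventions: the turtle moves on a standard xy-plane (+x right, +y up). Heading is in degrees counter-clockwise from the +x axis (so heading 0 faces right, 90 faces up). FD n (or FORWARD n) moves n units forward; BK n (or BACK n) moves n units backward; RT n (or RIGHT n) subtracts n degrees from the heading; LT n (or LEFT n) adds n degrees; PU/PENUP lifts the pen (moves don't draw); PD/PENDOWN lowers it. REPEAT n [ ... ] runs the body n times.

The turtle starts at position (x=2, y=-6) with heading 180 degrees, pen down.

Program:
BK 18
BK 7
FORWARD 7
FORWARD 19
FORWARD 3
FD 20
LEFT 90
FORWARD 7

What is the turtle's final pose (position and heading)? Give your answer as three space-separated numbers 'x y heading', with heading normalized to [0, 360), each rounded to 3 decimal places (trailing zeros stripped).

Answer: -22 -13 270

Derivation:
Executing turtle program step by step:
Start: pos=(2,-6), heading=180, pen down
BK 18: (2,-6) -> (20,-6) [heading=180, draw]
BK 7: (20,-6) -> (27,-6) [heading=180, draw]
FD 7: (27,-6) -> (20,-6) [heading=180, draw]
FD 19: (20,-6) -> (1,-6) [heading=180, draw]
FD 3: (1,-6) -> (-2,-6) [heading=180, draw]
FD 20: (-2,-6) -> (-22,-6) [heading=180, draw]
LT 90: heading 180 -> 270
FD 7: (-22,-6) -> (-22,-13) [heading=270, draw]
Final: pos=(-22,-13), heading=270, 7 segment(s) drawn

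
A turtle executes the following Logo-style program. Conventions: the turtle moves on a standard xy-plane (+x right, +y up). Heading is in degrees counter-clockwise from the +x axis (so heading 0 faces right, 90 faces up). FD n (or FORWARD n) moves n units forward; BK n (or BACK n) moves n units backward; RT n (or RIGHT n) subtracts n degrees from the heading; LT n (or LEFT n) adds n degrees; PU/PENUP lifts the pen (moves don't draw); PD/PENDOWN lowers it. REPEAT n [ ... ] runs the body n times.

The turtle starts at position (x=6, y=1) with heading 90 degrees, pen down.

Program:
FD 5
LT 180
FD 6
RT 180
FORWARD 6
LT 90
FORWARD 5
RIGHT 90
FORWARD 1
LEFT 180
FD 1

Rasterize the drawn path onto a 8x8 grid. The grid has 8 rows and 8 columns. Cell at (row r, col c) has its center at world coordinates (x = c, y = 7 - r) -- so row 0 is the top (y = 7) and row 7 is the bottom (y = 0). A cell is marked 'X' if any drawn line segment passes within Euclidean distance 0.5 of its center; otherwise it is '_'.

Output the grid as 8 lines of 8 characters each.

Segment 0: (6,1) -> (6,6)
Segment 1: (6,6) -> (6,0)
Segment 2: (6,0) -> (6,6)
Segment 3: (6,6) -> (1,6)
Segment 4: (1,6) -> (1,7)
Segment 5: (1,7) -> (1,6)

Answer: _X______
_XXXXXX_
______X_
______X_
______X_
______X_
______X_
______X_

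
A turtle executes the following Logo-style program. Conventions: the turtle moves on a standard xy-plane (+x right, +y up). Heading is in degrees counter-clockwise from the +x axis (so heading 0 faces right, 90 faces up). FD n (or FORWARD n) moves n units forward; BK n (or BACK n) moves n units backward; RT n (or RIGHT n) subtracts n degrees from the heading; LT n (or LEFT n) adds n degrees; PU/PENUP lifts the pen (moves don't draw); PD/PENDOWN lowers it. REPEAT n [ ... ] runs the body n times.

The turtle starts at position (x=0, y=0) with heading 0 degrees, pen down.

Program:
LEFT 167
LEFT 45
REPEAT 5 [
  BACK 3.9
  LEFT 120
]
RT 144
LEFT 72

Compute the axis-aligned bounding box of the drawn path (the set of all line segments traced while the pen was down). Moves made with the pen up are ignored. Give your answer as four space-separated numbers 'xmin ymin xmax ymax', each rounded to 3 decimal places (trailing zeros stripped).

Executing turtle program step by step:
Start: pos=(0,0), heading=0, pen down
LT 167: heading 0 -> 167
LT 45: heading 167 -> 212
REPEAT 5 [
  -- iteration 1/5 --
  BK 3.9: (0,0) -> (3.307,2.067) [heading=212, draw]
  LT 120: heading 212 -> 332
  -- iteration 2/5 --
  BK 3.9: (3.307,2.067) -> (-0.136,3.898) [heading=332, draw]
  LT 120: heading 332 -> 92
  -- iteration 3/5 --
  BK 3.9: (-0.136,3.898) -> (0,0) [heading=92, draw]
  LT 120: heading 92 -> 212
  -- iteration 4/5 --
  BK 3.9: (0,0) -> (3.307,2.067) [heading=212, draw]
  LT 120: heading 212 -> 332
  -- iteration 5/5 --
  BK 3.9: (3.307,2.067) -> (-0.136,3.898) [heading=332, draw]
  LT 120: heading 332 -> 92
]
RT 144: heading 92 -> 308
LT 72: heading 308 -> 20
Final: pos=(-0.136,3.898), heading=20, 5 segment(s) drawn

Segment endpoints: x in {-0.136, -0.136, 0, 0, 3.307}, y in {0, 0, 2.067, 2.067, 3.898, 3.898}
xmin=-0.136, ymin=0, xmax=3.307, ymax=3.898

Answer: -0.136 0 3.307 3.898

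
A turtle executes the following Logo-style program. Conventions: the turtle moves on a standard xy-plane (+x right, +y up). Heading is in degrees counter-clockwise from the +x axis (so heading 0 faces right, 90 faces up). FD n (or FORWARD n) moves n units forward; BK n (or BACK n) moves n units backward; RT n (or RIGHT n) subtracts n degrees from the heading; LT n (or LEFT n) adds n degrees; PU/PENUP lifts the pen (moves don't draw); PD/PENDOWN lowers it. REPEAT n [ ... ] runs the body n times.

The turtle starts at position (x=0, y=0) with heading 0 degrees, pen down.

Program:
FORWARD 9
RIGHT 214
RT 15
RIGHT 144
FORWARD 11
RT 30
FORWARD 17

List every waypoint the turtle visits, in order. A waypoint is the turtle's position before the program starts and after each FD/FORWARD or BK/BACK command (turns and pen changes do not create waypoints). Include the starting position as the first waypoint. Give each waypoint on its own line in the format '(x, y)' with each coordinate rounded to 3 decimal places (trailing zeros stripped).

Answer: (0, 0)
(9, 0)
(19.718, -2.474)
(32.151, -14.068)

Derivation:
Executing turtle program step by step:
Start: pos=(0,0), heading=0, pen down
FD 9: (0,0) -> (9,0) [heading=0, draw]
RT 214: heading 0 -> 146
RT 15: heading 146 -> 131
RT 144: heading 131 -> 347
FD 11: (9,0) -> (19.718,-2.474) [heading=347, draw]
RT 30: heading 347 -> 317
FD 17: (19.718,-2.474) -> (32.151,-14.068) [heading=317, draw]
Final: pos=(32.151,-14.068), heading=317, 3 segment(s) drawn
Waypoints (4 total):
(0, 0)
(9, 0)
(19.718, -2.474)
(32.151, -14.068)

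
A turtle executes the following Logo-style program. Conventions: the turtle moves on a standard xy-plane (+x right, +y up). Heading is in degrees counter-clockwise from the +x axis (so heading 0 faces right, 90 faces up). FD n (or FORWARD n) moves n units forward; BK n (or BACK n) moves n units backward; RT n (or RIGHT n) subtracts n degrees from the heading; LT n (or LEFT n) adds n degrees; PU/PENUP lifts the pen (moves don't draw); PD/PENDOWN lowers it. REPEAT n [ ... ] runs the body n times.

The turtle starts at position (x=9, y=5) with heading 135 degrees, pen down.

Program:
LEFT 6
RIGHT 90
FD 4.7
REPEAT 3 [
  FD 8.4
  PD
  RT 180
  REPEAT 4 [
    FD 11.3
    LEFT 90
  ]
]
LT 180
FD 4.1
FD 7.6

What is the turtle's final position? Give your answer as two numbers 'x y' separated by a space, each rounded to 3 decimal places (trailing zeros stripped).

Answer: 24.607 24.273

Derivation:
Executing turtle program step by step:
Start: pos=(9,5), heading=135, pen down
LT 6: heading 135 -> 141
RT 90: heading 141 -> 51
FD 4.7: (9,5) -> (11.958,8.653) [heading=51, draw]
REPEAT 3 [
  -- iteration 1/3 --
  FD 8.4: (11.958,8.653) -> (17.244,15.181) [heading=51, draw]
  PD: pen down
  RT 180: heading 51 -> 231
  REPEAT 4 [
    -- iteration 1/4 --
    FD 11.3: (17.244,15.181) -> (10.133,6.399) [heading=231, draw]
    LT 90: heading 231 -> 321
    -- iteration 2/4 --
    FD 11.3: (10.133,6.399) -> (18.915,-0.712) [heading=321, draw]
    LT 90: heading 321 -> 51
    -- iteration 3/4 --
    FD 11.3: (18.915,-0.712) -> (26.026,8.069) [heading=51, draw]
    LT 90: heading 51 -> 141
    -- iteration 4/4 --
    FD 11.3: (26.026,8.069) -> (17.244,15.181) [heading=141, draw]
    LT 90: heading 141 -> 231
  ]
  -- iteration 2/3 --
  FD 8.4: (17.244,15.181) -> (11.958,8.653) [heading=231, draw]
  PD: pen down
  RT 180: heading 231 -> 51
  REPEAT 4 [
    -- iteration 1/4 --
    FD 11.3: (11.958,8.653) -> (19.069,17.434) [heading=51, draw]
    LT 90: heading 51 -> 141
    -- iteration 2/4 --
    FD 11.3: (19.069,17.434) -> (10.287,24.546) [heading=141, draw]
    LT 90: heading 141 -> 231
    -- iteration 3/4 --
    FD 11.3: (10.287,24.546) -> (3.176,15.764) [heading=231, draw]
    LT 90: heading 231 -> 321
    -- iteration 4/4 --
    FD 11.3: (3.176,15.764) -> (11.958,8.653) [heading=321, draw]
    LT 90: heading 321 -> 51
  ]
  -- iteration 3/3 --
  FD 8.4: (11.958,8.653) -> (17.244,15.181) [heading=51, draw]
  PD: pen down
  RT 180: heading 51 -> 231
  REPEAT 4 [
    -- iteration 1/4 --
    FD 11.3: (17.244,15.181) -> (10.133,6.399) [heading=231, draw]
    LT 90: heading 231 -> 321
    -- iteration 2/4 --
    FD 11.3: (10.133,6.399) -> (18.915,-0.712) [heading=321, draw]
    LT 90: heading 321 -> 51
    -- iteration 3/4 --
    FD 11.3: (18.915,-0.712) -> (26.026,8.069) [heading=51, draw]
    LT 90: heading 51 -> 141
    -- iteration 4/4 --
    FD 11.3: (26.026,8.069) -> (17.244,15.181) [heading=141, draw]
    LT 90: heading 141 -> 231
  ]
]
LT 180: heading 231 -> 51
FD 4.1: (17.244,15.181) -> (19.824,18.367) [heading=51, draw]
FD 7.6: (19.824,18.367) -> (24.607,24.273) [heading=51, draw]
Final: pos=(24.607,24.273), heading=51, 18 segment(s) drawn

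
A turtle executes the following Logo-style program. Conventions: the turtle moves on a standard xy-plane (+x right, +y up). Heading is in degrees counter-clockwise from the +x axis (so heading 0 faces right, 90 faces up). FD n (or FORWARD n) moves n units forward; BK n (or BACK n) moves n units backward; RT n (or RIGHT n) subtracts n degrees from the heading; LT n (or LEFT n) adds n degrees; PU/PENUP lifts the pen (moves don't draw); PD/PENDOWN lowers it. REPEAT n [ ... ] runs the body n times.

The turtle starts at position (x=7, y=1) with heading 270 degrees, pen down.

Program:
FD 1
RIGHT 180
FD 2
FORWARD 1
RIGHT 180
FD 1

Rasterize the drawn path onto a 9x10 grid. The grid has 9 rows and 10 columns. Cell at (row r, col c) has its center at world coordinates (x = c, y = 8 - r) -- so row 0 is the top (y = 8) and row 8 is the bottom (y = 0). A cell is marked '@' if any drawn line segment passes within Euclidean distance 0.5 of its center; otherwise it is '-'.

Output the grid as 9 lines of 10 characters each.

Answer: ----------
----------
----------
----------
----------
-------@--
-------@--
-------@--
-------@--

Derivation:
Segment 0: (7,1) -> (7,0)
Segment 1: (7,0) -> (7,2)
Segment 2: (7,2) -> (7,3)
Segment 3: (7,3) -> (7,2)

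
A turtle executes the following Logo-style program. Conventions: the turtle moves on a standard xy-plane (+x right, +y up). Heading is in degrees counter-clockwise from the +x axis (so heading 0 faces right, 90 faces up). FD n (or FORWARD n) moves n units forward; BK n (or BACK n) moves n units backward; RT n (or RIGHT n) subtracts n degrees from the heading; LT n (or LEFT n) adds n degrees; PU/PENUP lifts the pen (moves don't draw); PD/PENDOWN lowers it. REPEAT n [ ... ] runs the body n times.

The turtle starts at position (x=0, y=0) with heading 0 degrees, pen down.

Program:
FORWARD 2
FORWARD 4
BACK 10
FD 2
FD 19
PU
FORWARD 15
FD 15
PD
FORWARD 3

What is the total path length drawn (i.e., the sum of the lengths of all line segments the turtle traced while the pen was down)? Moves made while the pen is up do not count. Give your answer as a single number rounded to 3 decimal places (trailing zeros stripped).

Executing turtle program step by step:
Start: pos=(0,0), heading=0, pen down
FD 2: (0,0) -> (2,0) [heading=0, draw]
FD 4: (2,0) -> (6,0) [heading=0, draw]
BK 10: (6,0) -> (-4,0) [heading=0, draw]
FD 2: (-4,0) -> (-2,0) [heading=0, draw]
FD 19: (-2,0) -> (17,0) [heading=0, draw]
PU: pen up
FD 15: (17,0) -> (32,0) [heading=0, move]
FD 15: (32,0) -> (47,0) [heading=0, move]
PD: pen down
FD 3: (47,0) -> (50,0) [heading=0, draw]
Final: pos=(50,0), heading=0, 6 segment(s) drawn

Segment lengths:
  seg 1: (0,0) -> (2,0), length = 2
  seg 2: (2,0) -> (6,0), length = 4
  seg 3: (6,0) -> (-4,0), length = 10
  seg 4: (-4,0) -> (-2,0), length = 2
  seg 5: (-2,0) -> (17,0), length = 19
  seg 6: (47,0) -> (50,0), length = 3
Total = 40

Answer: 40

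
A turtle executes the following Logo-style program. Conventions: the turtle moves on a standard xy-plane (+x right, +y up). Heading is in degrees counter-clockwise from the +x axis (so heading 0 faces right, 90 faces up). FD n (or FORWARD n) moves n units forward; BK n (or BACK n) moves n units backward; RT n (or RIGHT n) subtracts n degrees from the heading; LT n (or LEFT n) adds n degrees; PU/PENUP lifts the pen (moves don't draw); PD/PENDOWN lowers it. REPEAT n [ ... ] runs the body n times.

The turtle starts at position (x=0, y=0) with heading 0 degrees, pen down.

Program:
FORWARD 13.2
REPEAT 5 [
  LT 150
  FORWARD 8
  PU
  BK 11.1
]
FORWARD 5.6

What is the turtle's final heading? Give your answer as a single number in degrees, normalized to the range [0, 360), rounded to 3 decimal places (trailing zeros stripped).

Executing turtle program step by step:
Start: pos=(0,0), heading=0, pen down
FD 13.2: (0,0) -> (13.2,0) [heading=0, draw]
REPEAT 5 [
  -- iteration 1/5 --
  LT 150: heading 0 -> 150
  FD 8: (13.2,0) -> (6.272,4) [heading=150, draw]
  PU: pen up
  BK 11.1: (6.272,4) -> (15.885,-1.55) [heading=150, move]
  -- iteration 2/5 --
  LT 150: heading 150 -> 300
  FD 8: (15.885,-1.55) -> (19.885,-8.478) [heading=300, move]
  PU: pen up
  BK 11.1: (19.885,-8.478) -> (14.335,1.135) [heading=300, move]
  -- iteration 3/5 --
  LT 150: heading 300 -> 90
  FD 8: (14.335,1.135) -> (14.335,9.135) [heading=90, move]
  PU: pen up
  BK 11.1: (14.335,9.135) -> (14.335,-1.965) [heading=90, move]
  -- iteration 4/5 --
  LT 150: heading 90 -> 240
  FD 8: (14.335,-1.965) -> (10.335,-8.894) [heading=240, move]
  PU: pen up
  BK 11.1: (10.335,-8.894) -> (15.885,0.719) [heading=240, move]
  -- iteration 5/5 --
  LT 150: heading 240 -> 30
  FD 8: (15.885,0.719) -> (22.813,4.719) [heading=30, move]
  PU: pen up
  BK 11.1: (22.813,4.719) -> (13.2,-0.831) [heading=30, move]
]
FD 5.6: (13.2,-0.831) -> (18.05,1.969) [heading=30, move]
Final: pos=(18.05,1.969), heading=30, 2 segment(s) drawn

Answer: 30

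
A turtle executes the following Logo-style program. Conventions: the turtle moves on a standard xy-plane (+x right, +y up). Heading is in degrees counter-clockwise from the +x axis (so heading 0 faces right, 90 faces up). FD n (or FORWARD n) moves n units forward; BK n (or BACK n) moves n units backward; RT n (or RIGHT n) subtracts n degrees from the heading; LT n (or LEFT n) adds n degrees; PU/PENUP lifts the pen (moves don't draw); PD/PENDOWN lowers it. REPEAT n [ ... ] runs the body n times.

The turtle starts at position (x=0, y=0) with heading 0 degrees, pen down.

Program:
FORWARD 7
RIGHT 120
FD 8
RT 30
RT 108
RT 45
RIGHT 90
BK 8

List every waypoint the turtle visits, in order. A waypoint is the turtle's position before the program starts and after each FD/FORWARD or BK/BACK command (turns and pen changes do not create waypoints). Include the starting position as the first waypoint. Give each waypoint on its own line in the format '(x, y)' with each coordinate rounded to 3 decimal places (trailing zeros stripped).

Executing turtle program step by step:
Start: pos=(0,0), heading=0, pen down
FD 7: (0,0) -> (7,0) [heading=0, draw]
RT 120: heading 0 -> 240
FD 8: (7,0) -> (3,-6.928) [heading=240, draw]
RT 30: heading 240 -> 210
RT 108: heading 210 -> 102
RT 45: heading 102 -> 57
RT 90: heading 57 -> 327
BK 8: (3,-6.928) -> (-3.709,-2.571) [heading=327, draw]
Final: pos=(-3.709,-2.571), heading=327, 3 segment(s) drawn
Waypoints (4 total):
(0, 0)
(7, 0)
(3, -6.928)
(-3.709, -2.571)

Answer: (0, 0)
(7, 0)
(3, -6.928)
(-3.709, -2.571)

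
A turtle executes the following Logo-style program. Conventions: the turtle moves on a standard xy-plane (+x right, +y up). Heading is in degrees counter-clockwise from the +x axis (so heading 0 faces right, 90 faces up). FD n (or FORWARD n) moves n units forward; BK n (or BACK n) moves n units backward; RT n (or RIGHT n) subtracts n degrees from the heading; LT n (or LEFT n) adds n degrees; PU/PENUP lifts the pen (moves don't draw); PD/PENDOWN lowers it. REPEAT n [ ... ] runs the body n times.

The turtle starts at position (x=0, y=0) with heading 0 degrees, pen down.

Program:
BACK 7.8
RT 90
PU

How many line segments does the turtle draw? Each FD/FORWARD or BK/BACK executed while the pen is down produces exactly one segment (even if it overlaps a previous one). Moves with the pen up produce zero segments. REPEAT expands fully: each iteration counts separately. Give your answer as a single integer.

Executing turtle program step by step:
Start: pos=(0,0), heading=0, pen down
BK 7.8: (0,0) -> (-7.8,0) [heading=0, draw]
RT 90: heading 0 -> 270
PU: pen up
Final: pos=(-7.8,0), heading=270, 1 segment(s) drawn
Segments drawn: 1

Answer: 1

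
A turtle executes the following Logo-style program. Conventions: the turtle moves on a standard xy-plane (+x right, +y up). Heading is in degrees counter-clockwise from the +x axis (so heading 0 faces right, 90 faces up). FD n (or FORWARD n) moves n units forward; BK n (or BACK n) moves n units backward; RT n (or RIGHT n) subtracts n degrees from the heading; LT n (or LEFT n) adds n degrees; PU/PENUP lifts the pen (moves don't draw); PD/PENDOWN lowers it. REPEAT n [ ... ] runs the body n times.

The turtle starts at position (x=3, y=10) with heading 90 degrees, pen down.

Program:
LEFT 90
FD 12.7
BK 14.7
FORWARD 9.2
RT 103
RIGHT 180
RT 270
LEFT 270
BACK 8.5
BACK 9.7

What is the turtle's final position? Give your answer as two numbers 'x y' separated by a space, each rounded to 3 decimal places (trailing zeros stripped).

Executing turtle program step by step:
Start: pos=(3,10), heading=90, pen down
LT 90: heading 90 -> 180
FD 12.7: (3,10) -> (-9.7,10) [heading=180, draw]
BK 14.7: (-9.7,10) -> (5,10) [heading=180, draw]
FD 9.2: (5,10) -> (-4.2,10) [heading=180, draw]
RT 103: heading 180 -> 77
RT 180: heading 77 -> 257
RT 270: heading 257 -> 347
LT 270: heading 347 -> 257
BK 8.5: (-4.2,10) -> (-2.288,18.282) [heading=257, draw]
BK 9.7: (-2.288,18.282) -> (-0.106,27.734) [heading=257, draw]
Final: pos=(-0.106,27.734), heading=257, 5 segment(s) drawn

Answer: -0.106 27.734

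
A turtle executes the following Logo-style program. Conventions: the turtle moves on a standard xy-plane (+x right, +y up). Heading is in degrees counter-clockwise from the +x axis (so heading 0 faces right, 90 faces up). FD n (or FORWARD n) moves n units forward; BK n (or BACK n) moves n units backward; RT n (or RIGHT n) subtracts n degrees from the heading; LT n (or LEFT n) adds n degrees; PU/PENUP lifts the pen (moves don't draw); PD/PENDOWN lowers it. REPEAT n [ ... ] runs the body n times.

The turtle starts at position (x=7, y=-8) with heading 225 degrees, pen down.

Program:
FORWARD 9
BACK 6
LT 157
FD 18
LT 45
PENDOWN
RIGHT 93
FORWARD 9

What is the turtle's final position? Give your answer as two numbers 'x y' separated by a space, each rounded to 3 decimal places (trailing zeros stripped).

Answer: 29.657 -7.324

Derivation:
Executing turtle program step by step:
Start: pos=(7,-8), heading=225, pen down
FD 9: (7,-8) -> (0.636,-14.364) [heading=225, draw]
BK 6: (0.636,-14.364) -> (4.879,-10.121) [heading=225, draw]
LT 157: heading 225 -> 22
FD 18: (4.879,-10.121) -> (21.568,-3.378) [heading=22, draw]
LT 45: heading 22 -> 67
PD: pen down
RT 93: heading 67 -> 334
FD 9: (21.568,-3.378) -> (29.657,-7.324) [heading=334, draw]
Final: pos=(29.657,-7.324), heading=334, 4 segment(s) drawn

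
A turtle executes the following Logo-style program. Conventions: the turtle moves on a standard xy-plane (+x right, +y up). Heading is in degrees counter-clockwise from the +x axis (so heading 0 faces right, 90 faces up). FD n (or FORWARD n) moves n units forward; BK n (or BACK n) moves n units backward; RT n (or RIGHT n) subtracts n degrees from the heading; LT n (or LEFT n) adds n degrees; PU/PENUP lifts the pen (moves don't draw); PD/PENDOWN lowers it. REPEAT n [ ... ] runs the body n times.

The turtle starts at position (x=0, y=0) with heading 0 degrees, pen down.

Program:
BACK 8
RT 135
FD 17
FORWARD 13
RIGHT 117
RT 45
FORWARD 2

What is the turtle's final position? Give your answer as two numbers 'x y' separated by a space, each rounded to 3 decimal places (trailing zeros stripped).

Executing turtle program step by step:
Start: pos=(0,0), heading=0, pen down
BK 8: (0,0) -> (-8,0) [heading=0, draw]
RT 135: heading 0 -> 225
FD 17: (-8,0) -> (-20.021,-12.021) [heading=225, draw]
FD 13: (-20.021,-12.021) -> (-29.213,-21.213) [heading=225, draw]
RT 117: heading 225 -> 108
RT 45: heading 108 -> 63
FD 2: (-29.213,-21.213) -> (-28.305,-19.431) [heading=63, draw]
Final: pos=(-28.305,-19.431), heading=63, 4 segment(s) drawn

Answer: -28.305 -19.431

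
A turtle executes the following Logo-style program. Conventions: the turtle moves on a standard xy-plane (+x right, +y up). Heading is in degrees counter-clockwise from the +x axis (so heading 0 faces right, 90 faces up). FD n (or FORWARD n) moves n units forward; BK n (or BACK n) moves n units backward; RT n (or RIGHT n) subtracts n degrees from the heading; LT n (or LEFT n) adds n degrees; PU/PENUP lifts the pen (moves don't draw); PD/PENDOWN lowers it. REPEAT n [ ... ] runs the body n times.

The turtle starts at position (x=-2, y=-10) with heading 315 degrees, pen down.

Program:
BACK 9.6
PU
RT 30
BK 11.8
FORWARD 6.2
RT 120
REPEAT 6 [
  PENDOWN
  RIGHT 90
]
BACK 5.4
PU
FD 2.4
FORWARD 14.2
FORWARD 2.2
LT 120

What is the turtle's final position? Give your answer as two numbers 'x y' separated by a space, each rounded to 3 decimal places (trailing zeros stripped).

Executing turtle program step by step:
Start: pos=(-2,-10), heading=315, pen down
BK 9.6: (-2,-10) -> (-8.788,-3.212) [heading=315, draw]
PU: pen up
RT 30: heading 315 -> 285
BK 11.8: (-8.788,-3.212) -> (-11.842,8.186) [heading=285, move]
FD 6.2: (-11.842,8.186) -> (-10.238,2.197) [heading=285, move]
RT 120: heading 285 -> 165
REPEAT 6 [
  -- iteration 1/6 --
  PD: pen down
  RT 90: heading 165 -> 75
  -- iteration 2/6 --
  PD: pen down
  RT 90: heading 75 -> 345
  -- iteration 3/6 --
  PD: pen down
  RT 90: heading 345 -> 255
  -- iteration 4/6 --
  PD: pen down
  RT 90: heading 255 -> 165
  -- iteration 5/6 --
  PD: pen down
  RT 90: heading 165 -> 75
  -- iteration 6/6 --
  PD: pen down
  RT 90: heading 75 -> 345
]
BK 5.4: (-10.238,2.197) -> (-15.454,3.595) [heading=345, draw]
PU: pen up
FD 2.4: (-15.454,3.595) -> (-13.135,2.974) [heading=345, move]
FD 14.2: (-13.135,2.974) -> (0.581,-0.701) [heading=345, move]
FD 2.2: (0.581,-0.701) -> (2.706,-1.271) [heading=345, move]
LT 120: heading 345 -> 105
Final: pos=(2.706,-1.271), heading=105, 2 segment(s) drawn

Answer: 2.706 -1.271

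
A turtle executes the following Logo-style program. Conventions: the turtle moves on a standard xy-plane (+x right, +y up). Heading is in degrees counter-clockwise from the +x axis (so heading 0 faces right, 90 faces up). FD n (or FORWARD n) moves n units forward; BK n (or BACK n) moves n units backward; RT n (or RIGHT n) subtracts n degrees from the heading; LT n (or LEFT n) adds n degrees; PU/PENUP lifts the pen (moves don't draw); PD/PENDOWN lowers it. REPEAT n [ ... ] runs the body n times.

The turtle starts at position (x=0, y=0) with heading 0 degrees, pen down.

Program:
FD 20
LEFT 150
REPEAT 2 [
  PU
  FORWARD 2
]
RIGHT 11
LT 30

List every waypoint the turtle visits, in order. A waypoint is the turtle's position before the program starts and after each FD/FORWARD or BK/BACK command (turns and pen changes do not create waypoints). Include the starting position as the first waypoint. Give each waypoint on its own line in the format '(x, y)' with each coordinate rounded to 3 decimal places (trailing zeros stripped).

Answer: (0, 0)
(20, 0)
(18.268, 1)
(16.536, 2)

Derivation:
Executing turtle program step by step:
Start: pos=(0,0), heading=0, pen down
FD 20: (0,0) -> (20,0) [heading=0, draw]
LT 150: heading 0 -> 150
REPEAT 2 [
  -- iteration 1/2 --
  PU: pen up
  FD 2: (20,0) -> (18.268,1) [heading=150, move]
  -- iteration 2/2 --
  PU: pen up
  FD 2: (18.268,1) -> (16.536,2) [heading=150, move]
]
RT 11: heading 150 -> 139
LT 30: heading 139 -> 169
Final: pos=(16.536,2), heading=169, 1 segment(s) drawn
Waypoints (4 total):
(0, 0)
(20, 0)
(18.268, 1)
(16.536, 2)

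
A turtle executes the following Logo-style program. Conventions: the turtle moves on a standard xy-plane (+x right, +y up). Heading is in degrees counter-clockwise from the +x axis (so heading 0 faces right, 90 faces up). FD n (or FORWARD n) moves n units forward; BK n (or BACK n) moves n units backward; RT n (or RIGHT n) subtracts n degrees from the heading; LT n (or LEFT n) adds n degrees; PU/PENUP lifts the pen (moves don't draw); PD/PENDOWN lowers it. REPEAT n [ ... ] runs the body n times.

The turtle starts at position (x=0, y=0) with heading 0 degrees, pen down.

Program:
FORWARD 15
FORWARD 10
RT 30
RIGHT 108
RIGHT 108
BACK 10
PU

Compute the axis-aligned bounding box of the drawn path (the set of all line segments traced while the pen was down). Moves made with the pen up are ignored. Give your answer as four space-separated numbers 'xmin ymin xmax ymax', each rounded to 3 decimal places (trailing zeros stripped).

Executing turtle program step by step:
Start: pos=(0,0), heading=0, pen down
FD 15: (0,0) -> (15,0) [heading=0, draw]
FD 10: (15,0) -> (25,0) [heading=0, draw]
RT 30: heading 0 -> 330
RT 108: heading 330 -> 222
RT 108: heading 222 -> 114
BK 10: (25,0) -> (29.067,-9.135) [heading=114, draw]
PU: pen up
Final: pos=(29.067,-9.135), heading=114, 3 segment(s) drawn

Segment endpoints: x in {0, 15, 25, 29.067}, y in {-9.135, 0}
xmin=0, ymin=-9.135, xmax=29.067, ymax=0

Answer: 0 -9.135 29.067 0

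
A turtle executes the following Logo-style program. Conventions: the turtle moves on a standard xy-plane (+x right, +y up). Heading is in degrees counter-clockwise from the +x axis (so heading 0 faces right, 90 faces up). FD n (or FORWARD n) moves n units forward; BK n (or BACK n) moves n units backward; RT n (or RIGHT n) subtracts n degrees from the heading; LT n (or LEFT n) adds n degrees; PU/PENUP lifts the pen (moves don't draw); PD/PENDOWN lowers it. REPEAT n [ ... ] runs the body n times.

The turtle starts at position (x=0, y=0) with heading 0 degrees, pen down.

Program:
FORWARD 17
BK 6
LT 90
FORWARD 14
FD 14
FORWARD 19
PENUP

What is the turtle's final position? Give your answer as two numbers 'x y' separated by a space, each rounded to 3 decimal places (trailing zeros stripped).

Executing turtle program step by step:
Start: pos=(0,0), heading=0, pen down
FD 17: (0,0) -> (17,0) [heading=0, draw]
BK 6: (17,0) -> (11,0) [heading=0, draw]
LT 90: heading 0 -> 90
FD 14: (11,0) -> (11,14) [heading=90, draw]
FD 14: (11,14) -> (11,28) [heading=90, draw]
FD 19: (11,28) -> (11,47) [heading=90, draw]
PU: pen up
Final: pos=(11,47), heading=90, 5 segment(s) drawn

Answer: 11 47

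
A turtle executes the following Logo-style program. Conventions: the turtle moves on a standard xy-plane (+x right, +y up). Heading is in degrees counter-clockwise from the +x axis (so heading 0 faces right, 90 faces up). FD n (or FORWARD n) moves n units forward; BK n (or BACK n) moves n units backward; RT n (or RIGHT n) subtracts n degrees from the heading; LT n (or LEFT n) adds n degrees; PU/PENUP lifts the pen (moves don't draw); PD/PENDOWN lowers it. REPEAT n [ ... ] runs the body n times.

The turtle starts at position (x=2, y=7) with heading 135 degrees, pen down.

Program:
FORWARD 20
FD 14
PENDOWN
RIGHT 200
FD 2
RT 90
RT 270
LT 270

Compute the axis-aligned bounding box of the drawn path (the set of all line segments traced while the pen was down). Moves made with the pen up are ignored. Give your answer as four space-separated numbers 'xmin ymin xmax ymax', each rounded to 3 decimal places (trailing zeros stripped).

Answer: -22.042 7 2 31.042

Derivation:
Executing turtle program step by step:
Start: pos=(2,7), heading=135, pen down
FD 20: (2,7) -> (-12.142,21.142) [heading=135, draw]
FD 14: (-12.142,21.142) -> (-22.042,31.042) [heading=135, draw]
PD: pen down
RT 200: heading 135 -> 295
FD 2: (-22.042,31.042) -> (-21.196,29.229) [heading=295, draw]
RT 90: heading 295 -> 205
RT 270: heading 205 -> 295
LT 270: heading 295 -> 205
Final: pos=(-21.196,29.229), heading=205, 3 segment(s) drawn

Segment endpoints: x in {-22.042, -21.196, -12.142, 2}, y in {7, 21.142, 29.229, 31.042}
xmin=-22.042, ymin=7, xmax=2, ymax=31.042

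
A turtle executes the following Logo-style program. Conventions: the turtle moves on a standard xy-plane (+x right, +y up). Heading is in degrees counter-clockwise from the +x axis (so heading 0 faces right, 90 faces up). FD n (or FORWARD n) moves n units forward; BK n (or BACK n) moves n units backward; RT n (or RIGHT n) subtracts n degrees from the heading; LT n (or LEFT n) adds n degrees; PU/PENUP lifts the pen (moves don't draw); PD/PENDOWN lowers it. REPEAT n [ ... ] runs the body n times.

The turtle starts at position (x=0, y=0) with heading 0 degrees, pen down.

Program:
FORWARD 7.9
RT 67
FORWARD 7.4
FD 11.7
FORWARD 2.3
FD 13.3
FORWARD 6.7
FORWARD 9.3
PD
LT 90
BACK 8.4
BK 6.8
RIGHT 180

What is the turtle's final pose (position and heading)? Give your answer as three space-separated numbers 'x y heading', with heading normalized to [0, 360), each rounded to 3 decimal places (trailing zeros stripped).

Answer: 13.718 -52.609 203

Derivation:
Executing turtle program step by step:
Start: pos=(0,0), heading=0, pen down
FD 7.9: (0,0) -> (7.9,0) [heading=0, draw]
RT 67: heading 0 -> 293
FD 7.4: (7.9,0) -> (10.791,-6.812) [heading=293, draw]
FD 11.7: (10.791,-6.812) -> (15.363,-17.582) [heading=293, draw]
FD 2.3: (15.363,-17.582) -> (16.262,-19.699) [heading=293, draw]
FD 13.3: (16.262,-19.699) -> (21.458,-31.942) [heading=293, draw]
FD 6.7: (21.458,-31.942) -> (24.076,-38.109) [heading=293, draw]
FD 9.3: (24.076,-38.109) -> (27.71,-46.67) [heading=293, draw]
PD: pen down
LT 90: heading 293 -> 23
BK 8.4: (27.71,-46.67) -> (19.978,-49.952) [heading=23, draw]
BK 6.8: (19.978,-49.952) -> (13.718,-52.609) [heading=23, draw]
RT 180: heading 23 -> 203
Final: pos=(13.718,-52.609), heading=203, 9 segment(s) drawn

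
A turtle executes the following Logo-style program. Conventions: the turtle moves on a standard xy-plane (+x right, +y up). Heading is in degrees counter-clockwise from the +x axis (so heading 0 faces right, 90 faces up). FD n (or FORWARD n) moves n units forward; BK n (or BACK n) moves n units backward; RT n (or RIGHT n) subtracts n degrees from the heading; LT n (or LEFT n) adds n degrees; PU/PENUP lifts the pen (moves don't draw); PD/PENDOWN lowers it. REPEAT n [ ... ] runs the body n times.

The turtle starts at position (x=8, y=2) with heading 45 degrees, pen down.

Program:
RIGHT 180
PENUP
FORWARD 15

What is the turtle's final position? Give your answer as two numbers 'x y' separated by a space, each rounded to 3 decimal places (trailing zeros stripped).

Executing turtle program step by step:
Start: pos=(8,2), heading=45, pen down
RT 180: heading 45 -> 225
PU: pen up
FD 15: (8,2) -> (-2.607,-8.607) [heading=225, move]
Final: pos=(-2.607,-8.607), heading=225, 0 segment(s) drawn

Answer: -2.607 -8.607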